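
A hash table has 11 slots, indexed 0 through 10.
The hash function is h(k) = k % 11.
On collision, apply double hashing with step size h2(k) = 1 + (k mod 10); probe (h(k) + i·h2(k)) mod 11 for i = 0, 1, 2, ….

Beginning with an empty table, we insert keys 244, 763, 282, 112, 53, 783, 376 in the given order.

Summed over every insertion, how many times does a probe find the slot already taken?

5

Insert 244: h=2, slot 2 empty => index 2.
Insert 763: h=4, slot 4 empty => index 4.
Insert 282: h=7, slot 7 empty => index 7.
Insert 112: h=2, h2=3, slot 2 occupied => index 5.
Insert 53: h=9, slot 9 empty => index 9.
Insert 783: h=2, h2=4, slot 2 occupied => index 6.
Insert 376: h=2, h2=7, slots 2,9,5 occupied => index 1.
Table: [∅, 376, 244, ∅, 763, 112, 783, 282, ∅, 53, ∅]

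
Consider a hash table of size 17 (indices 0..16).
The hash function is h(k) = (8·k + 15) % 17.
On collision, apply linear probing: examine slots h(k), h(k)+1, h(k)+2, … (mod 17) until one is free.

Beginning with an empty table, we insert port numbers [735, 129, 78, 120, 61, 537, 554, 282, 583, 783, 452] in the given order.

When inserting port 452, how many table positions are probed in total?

8

Insert 735: h=13, slot 13 empty -> index 13.
Insert 129: h=10, slot 10 empty -> index 10.
Insert 78: h=10, slot 10 occupied -> index 11.
Insert 120: h=6, slot 6 empty -> index 6.
Insert 61: h=10, slots 10,11 occupied -> index 12.
Insert 537: h=10, slots 10,11,12,13 occupied -> index 14.
Insert 554: h=10, slots 10,11,12,13,14 occupied -> index 15.
Insert 282: h=10, slots 10,11,12,13,14,15 occupied -> index 16.
Insert 583: h=4, slot 4 empty -> index 4.
Insert 783: h=6, slot 6 occupied -> index 7.
Insert 452: h=10, slots 10,11,12,13,14,15,16 occupied -> index 0.
Table: [452, _, _, _, 583, _, 120, 783, _, _, 129, 78, 61, 735, 537, 554, 282]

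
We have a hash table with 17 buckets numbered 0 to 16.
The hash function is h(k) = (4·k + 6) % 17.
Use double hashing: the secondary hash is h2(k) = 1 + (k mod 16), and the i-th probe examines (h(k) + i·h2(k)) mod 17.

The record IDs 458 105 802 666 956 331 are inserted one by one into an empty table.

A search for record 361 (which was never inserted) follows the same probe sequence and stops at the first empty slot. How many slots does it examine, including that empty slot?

2

458: h=2 -> slot 2
105: h=1 -> slot 1
802: h=1, h2=3, probe 1,4 -> slot 4
666: h=1, h2=11, probe 1,12 -> slot 12
956: h=5 -> slot 5
331: h=4, h2=12, probe 4,16 -> slot 16
Table: [., 105, 458, ., 802, 956, ., ., ., ., ., ., 666, ., ., ., 331]
Lookup 361: h=5, h2=10, probe 5,15 → slot 15 empty, not found.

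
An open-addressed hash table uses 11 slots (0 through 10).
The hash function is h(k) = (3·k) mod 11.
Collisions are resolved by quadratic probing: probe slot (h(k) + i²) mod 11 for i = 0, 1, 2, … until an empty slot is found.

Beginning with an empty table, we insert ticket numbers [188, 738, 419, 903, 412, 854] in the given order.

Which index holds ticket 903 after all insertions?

188: h=3 -> slot 3
738: h=3, probe 3,4 -> slot 4
419: h=3, probe 3,4,7 -> slot 7
903: h=3, probe 3,4,7,1 -> slot 1
412: h=4, probe 4,5 -> slot 5
854: h=10 -> slot 10
Table: [-, 903, -, 188, 738, 412, -, 419, -, -, 854]

1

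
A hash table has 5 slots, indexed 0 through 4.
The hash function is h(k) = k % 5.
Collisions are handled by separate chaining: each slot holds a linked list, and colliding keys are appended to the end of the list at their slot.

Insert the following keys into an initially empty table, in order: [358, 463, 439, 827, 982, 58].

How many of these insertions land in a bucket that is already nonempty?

358 → bucket 3
463 → bucket 3 (collision)
439 → bucket 4
827 → bucket 2
982 → bucket 2 (collision)
58 → bucket 3 (collision)
Final buckets:
0: -
1: -
2: 827 -> 982
3: 358 -> 463 -> 58
4: 439

3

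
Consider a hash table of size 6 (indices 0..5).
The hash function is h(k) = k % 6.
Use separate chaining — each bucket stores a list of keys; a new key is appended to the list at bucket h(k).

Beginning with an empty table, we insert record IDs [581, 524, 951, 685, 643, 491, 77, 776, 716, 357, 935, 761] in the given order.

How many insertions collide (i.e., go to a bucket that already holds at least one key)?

Insert 581: h=5, bucket 5 empty → new chain.
Insert 524: h=2, bucket 2 empty → new chain.
Insert 951: h=3, bucket 3 empty → new chain.
Insert 685: h=1, bucket 1 empty → new chain.
Insert 643: h=1, bucket 1 nonempty → append to chain.
Insert 491: h=5, bucket 5 nonempty → append to chain.
Insert 77: h=5, bucket 5 nonempty → append to chain.
Insert 776: h=2, bucket 2 nonempty → append to chain.
Insert 716: h=2, bucket 2 nonempty → append to chain.
Insert 357: h=3, bucket 3 nonempty → append to chain.
Insert 935: h=5, bucket 5 nonempty → append to chain.
Insert 761: h=5, bucket 5 nonempty → append to chain.
Final buckets:
0: ∅
1: 685 -> 643
2: 524 -> 776 -> 716
3: 951 -> 357
4: ∅
5: 581 -> 491 -> 77 -> 935 -> 761

8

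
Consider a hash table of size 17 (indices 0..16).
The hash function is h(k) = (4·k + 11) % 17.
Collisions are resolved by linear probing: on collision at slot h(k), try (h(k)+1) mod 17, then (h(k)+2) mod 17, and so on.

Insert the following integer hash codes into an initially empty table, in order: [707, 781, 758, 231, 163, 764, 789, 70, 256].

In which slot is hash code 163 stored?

3

707 hashes to 0; slot 0 is free -> place at 0.
781 hashes to 7; slot 7 is free -> place at 7.
758 hashes to 0; 0 taken -> place at 1.
231 hashes to 0; 0,1 taken -> place at 2.
163 hashes to 0; 0,1,2 taken -> place at 3.
764 hashes to 7; 7 taken -> place at 8.
789 hashes to 5; slot 5 is free -> place at 5.
70 hashes to 2; 2,3 taken -> place at 4.
256 hashes to 15; slot 15 is free -> place at 15.
Table: [707, 758, 231, 163, 70, 789, ∅, 781, 764, ∅, ∅, ∅, ∅, ∅, ∅, 256, ∅]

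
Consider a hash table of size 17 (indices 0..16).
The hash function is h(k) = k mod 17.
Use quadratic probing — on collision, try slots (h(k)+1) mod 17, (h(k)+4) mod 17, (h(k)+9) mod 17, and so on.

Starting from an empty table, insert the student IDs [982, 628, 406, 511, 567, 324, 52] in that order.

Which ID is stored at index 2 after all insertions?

982 hashes to 13; slot 13 is free => place at 13.
628 hashes to 16; slot 16 is free => place at 16.
406 hashes to 15; slot 15 is free => place at 15.
511 hashes to 1; slot 1 is free => place at 1.
567 hashes to 6; slot 6 is free => place at 6.
324 hashes to 1; 1 taken => place at 2.
52 hashes to 1; 1,2 taken => place at 5.
Table: [_, 511, 324, _, _, 52, 567, _, _, _, _, _, _, 982, _, 406, 628]

324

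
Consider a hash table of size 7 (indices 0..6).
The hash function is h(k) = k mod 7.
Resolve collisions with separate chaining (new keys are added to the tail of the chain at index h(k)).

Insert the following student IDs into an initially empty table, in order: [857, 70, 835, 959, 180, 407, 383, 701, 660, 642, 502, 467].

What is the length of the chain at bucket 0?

2

857 -> bucket 3
70 -> bucket 0
835 -> bucket 2
959 -> bucket 0 (collision)
180 -> bucket 5
407 -> bucket 1
383 -> bucket 5 (collision)
701 -> bucket 1 (collision)
660 -> bucket 2 (collision)
642 -> bucket 5 (collision)
502 -> bucket 5 (collision)
467 -> bucket 5 (collision)
Final buckets:
0: 70 -> 959
1: 407 -> 701
2: 835 -> 660
3: 857
4: -
5: 180 -> 383 -> 642 -> 502 -> 467
6: -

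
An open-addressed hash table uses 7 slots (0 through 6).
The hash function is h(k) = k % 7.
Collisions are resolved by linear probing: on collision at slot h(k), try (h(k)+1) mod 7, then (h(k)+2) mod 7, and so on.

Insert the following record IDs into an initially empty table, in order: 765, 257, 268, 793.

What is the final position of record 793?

765: h=2 -> slot 2
257: h=5 -> slot 5
268: h=2, probe 2,3 -> slot 3
793: h=2, probe 2,3,4 -> slot 4
Table: [_, _, 765, 268, 793, 257, _]

4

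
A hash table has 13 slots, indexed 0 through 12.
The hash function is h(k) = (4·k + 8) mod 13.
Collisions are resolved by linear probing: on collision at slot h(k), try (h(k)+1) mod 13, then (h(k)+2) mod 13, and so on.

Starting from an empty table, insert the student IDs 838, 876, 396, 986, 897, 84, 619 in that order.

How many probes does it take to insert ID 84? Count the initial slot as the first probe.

838: h=6 → slot 6
876: h=2 → slot 2
396: h=6, probe 6,7 → slot 7
986: h=0 → slot 0
897: h=8 → slot 8
84: h=6, probe 6,7,8,9 → slot 9
619: h=1 → slot 1
Table: [986, 619, 876, ., ., ., 838, 396, 897, 84, ., ., .]

4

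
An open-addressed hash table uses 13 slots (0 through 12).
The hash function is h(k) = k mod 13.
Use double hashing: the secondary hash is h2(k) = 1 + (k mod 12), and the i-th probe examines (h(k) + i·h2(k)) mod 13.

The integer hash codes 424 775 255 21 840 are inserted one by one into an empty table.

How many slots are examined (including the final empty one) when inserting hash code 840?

2

Insert 424: h=8, slot 8 empty -> index 8.
Insert 775: h=8, h2=8, slot 8 occupied -> index 3.
Insert 255: h=8, h2=4, slot 8 occupied -> index 12.
Insert 21: h=8, h2=10, slot 8 occupied -> index 5.
Insert 840: h=8, h2=1, slot 8 occupied -> index 9.
Table: [∅, ∅, ∅, 775, ∅, 21, ∅, ∅, 424, 840, ∅, ∅, 255]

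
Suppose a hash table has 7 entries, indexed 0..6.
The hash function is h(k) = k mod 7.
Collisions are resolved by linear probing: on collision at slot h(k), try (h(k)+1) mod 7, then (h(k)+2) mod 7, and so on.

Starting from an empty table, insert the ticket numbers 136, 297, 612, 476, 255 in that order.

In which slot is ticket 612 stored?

136: h=3 → slot 3
297: h=3, probe 3,4 → slot 4
612: h=3, probe 3,4,5 → slot 5
476: h=0 → slot 0
255: h=3, probe 3,4,5,6 → slot 6
Table: [476, ∅, ∅, 136, 297, 612, 255]

5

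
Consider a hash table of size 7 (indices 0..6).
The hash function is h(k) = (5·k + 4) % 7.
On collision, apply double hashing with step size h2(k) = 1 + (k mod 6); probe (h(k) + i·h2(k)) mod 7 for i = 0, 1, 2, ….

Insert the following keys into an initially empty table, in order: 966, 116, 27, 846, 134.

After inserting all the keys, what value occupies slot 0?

966: h=4 → slot 4
116: h=3 → slot 3
27: h=6 → slot 6
846: h=6, h2=1, probe 6,0 → slot 0
134: h=2 → slot 2
Table: [846, -, 134, 116, 966, -, 27]

846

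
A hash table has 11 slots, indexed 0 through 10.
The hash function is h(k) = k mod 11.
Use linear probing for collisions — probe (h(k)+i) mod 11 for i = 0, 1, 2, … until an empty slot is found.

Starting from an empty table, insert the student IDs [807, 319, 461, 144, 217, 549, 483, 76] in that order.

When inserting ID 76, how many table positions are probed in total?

7

Insert 807: h=4, slot 4 empty → index 4.
Insert 319: h=0, slot 0 empty → index 0.
Insert 461: h=10, slot 10 empty → index 10.
Insert 144: h=1, slot 1 empty → index 1.
Insert 217: h=8, slot 8 empty → index 8.
Insert 549: h=10, slots 10,0,1 occupied → index 2.
Insert 483: h=10, slots 10,0,1,2 occupied → index 3.
Insert 76: h=10, slots 10,0,1,2,3,4 occupied → index 5.
Table: [319, 144, 549, 483, 807, 76, ∅, ∅, 217, ∅, 461]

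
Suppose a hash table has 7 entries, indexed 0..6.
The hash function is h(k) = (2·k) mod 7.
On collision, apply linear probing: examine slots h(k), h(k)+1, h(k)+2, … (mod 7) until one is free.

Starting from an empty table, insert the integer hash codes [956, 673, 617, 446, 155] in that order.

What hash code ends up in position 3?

617

956 hashes to 1; slot 1 is free → place at 1.
673 hashes to 2; slot 2 is free → place at 2.
617 hashes to 2; 2 taken → place at 3.
446 hashes to 3; 3 taken → place at 4.
155 hashes to 2; 2,3,4 taken → place at 5.
Table: [., 956, 673, 617, 446, 155, .]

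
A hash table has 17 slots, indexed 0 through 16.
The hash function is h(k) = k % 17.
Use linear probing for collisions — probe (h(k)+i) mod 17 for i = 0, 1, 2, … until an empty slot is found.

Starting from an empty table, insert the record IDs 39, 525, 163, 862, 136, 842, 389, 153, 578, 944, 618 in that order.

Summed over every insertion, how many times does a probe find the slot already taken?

39 hashes to 5; slot 5 is free => place at 5.
525 hashes to 15; slot 15 is free => place at 15.
163 hashes to 10; slot 10 is free => place at 10.
862 hashes to 12; slot 12 is free => place at 12.
136 hashes to 0; slot 0 is free => place at 0.
842 hashes to 9; slot 9 is free => place at 9.
389 hashes to 15; 15 taken => place at 16.
153 hashes to 0; 0 taken => place at 1.
578 hashes to 0; 0,1 taken => place at 2.
944 hashes to 9; 9,10 taken => place at 11.
618 hashes to 6; slot 6 is free => place at 6.
Table: [136, 153, 578, ∅, ∅, 39, 618, ∅, ∅, 842, 163, 944, 862, ∅, ∅, 525, 389]

6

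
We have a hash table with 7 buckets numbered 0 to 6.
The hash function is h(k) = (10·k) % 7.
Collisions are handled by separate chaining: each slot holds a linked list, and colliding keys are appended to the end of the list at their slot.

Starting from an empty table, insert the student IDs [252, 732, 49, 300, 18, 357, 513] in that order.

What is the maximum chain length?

252 -> bucket 0
732 -> bucket 5
49 -> bucket 0 (collision)
300 -> bucket 4
18 -> bucket 5 (collision)
357 -> bucket 0 (collision)
513 -> bucket 6
Final buckets:
0: 252 -> 49 -> 357
1: -
2: -
3: -
4: 300
5: 732 -> 18
6: 513

3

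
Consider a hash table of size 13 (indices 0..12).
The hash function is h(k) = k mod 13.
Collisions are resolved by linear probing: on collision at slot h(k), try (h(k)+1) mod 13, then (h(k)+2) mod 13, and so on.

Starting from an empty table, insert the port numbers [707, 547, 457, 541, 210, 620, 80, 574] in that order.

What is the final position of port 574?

6

707: h=5 => slot 5
547: h=1 => slot 1
457: h=2 => slot 2
541: h=8 => slot 8
210: h=2, probe 2,3 => slot 3
620: h=9 => slot 9
80: h=2, probe 2,3,4 => slot 4
574: h=2, probe 2,3,4,5,6 => slot 6
Table: [_, 547, 457, 210, 80, 707, 574, _, 541, 620, _, _, _]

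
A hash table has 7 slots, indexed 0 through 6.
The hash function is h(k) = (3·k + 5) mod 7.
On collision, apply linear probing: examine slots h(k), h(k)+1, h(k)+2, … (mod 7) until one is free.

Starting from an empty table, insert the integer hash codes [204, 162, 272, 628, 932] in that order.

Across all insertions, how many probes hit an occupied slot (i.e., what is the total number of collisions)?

Insert 204: h=1, slot 1 empty => index 1.
Insert 162: h=1, slot 1 occupied => index 2.
Insert 272: h=2, slot 2 occupied => index 3.
Insert 628: h=6, slot 6 empty => index 6.
Insert 932: h=1, slots 1,2,3 occupied => index 4.
Table: [—, 204, 162, 272, 932, —, 628]

5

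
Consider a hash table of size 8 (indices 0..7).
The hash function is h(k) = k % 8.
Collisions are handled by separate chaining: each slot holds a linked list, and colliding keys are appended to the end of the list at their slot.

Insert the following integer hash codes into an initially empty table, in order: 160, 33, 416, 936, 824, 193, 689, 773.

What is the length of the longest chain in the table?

160 → bucket 0
33 → bucket 1
416 → bucket 0 (collision)
936 → bucket 0 (collision)
824 → bucket 0 (collision)
193 → bucket 1 (collision)
689 → bucket 1 (collision)
773 → bucket 5
Final buckets:
0: 160 -> 416 -> 936 -> 824
1: 33 -> 193 -> 689
2: -
3: -
4: -
5: 773
6: -
7: -

4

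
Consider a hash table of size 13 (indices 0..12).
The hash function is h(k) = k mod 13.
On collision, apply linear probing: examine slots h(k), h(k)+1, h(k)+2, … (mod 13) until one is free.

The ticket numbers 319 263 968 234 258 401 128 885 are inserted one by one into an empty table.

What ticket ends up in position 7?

Insert 319: h=7, slot 7 empty => index 7.
Insert 263: h=3, slot 3 empty => index 3.
Insert 968: h=6, slot 6 empty => index 6.
Insert 234: h=0, slot 0 empty => index 0.
Insert 258: h=11, slot 11 empty => index 11.
Insert 401: h=11, slot 11 occupied => index 12.
Insert 128: h=11, slots 11,12,0 occupied => index 1.
Insert 885: h=1, slot 1 occupied => index 2.
Table: [234, 128, 885, 263, ., ., 968, 319, ., ., ., 258, 401]

319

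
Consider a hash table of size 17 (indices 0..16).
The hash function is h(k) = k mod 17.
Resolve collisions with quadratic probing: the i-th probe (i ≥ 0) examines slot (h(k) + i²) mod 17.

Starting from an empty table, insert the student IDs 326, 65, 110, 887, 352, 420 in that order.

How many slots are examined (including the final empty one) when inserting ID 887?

2

326 hashes to 3; slot 3 is free → place at 3.
65 hashes to 14; slot 14 is free → place at 14.
110 hashes to 8; slot 8 is free → place at 8.
887 hashes to 3; 3 taken → place at 4.
352 hashes to 12; slot 12 is free → place at 12.
420 hashes to 12; 12 taken → place at 13.
Table: [_, _, _, 326, 887, _, _, _, 110, _, _, _, 352, 420, 65, _, _]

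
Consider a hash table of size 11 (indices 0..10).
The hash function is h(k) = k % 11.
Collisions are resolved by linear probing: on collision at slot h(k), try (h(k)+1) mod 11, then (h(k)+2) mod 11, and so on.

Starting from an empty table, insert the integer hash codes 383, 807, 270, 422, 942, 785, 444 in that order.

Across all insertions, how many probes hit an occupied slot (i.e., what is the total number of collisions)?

11

383 hashes to 9; slot 9 is free → place at 9.
807 hashes to 4; slot 4 is free → place at 4.
270 hashes to 6; slot 6 is free → place at 6.
422 hashes to 4; 4 taken → place at 5.
942 hashes to 7; slot 7 is free → place at 7.
785 hashes to 4; 4,5,6,7 taken → place at 8.
444 hashes to 4; 4,5,6,7,8,9 taken → place at 10.
Table: [—, —, —, —, 807, 422, 270, 942, 785, 383, 444]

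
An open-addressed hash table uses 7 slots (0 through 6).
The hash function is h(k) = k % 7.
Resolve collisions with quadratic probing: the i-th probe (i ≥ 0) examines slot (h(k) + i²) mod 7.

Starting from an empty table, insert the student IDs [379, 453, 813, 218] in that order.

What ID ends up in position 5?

453

379: h=1 => slot 1
453: h=5 => slot 5
813: h=1, probe 1,2 => slot 2
218: h=1, probe 1,2,5,3 => slot 3
Table: [—, 379, 813, 218, —, 453, —]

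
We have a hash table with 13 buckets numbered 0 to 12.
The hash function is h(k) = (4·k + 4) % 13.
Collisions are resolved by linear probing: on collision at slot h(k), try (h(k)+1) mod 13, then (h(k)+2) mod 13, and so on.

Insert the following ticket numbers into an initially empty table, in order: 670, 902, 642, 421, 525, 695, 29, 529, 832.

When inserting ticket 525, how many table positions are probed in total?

670 hashes to 6; slot 6 is free → place at 6.
902 hashes to 11; slot 11 is free → place at 11.
642 hashes to 11; 11 taken → place at 12.
421 hashes to 11; 11,12 taken → place at 0.
525 hashes to 11; 11,12,0 taken → place at 1.
695 hashes to 2; slot 2 is free → place at 2.
29 hashes to 3; slot 3 is free → place at 3.
529 hashes to 1; 1,2,3 taken → place at 4.
832 hashes to 4; 4 taken → place at 5.
Table: [421, 525, 695, 29, 529, 832, 670, —, —, —, —, 902, 642]

4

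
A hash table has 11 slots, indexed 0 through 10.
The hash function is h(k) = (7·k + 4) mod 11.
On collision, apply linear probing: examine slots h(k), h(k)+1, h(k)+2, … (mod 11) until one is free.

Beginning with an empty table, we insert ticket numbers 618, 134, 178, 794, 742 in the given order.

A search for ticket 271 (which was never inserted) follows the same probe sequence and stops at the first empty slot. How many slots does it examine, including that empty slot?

618 hashes to 7; slot 7 is free => place at 7.
134 hashes to 7; 7 taken => place at 8.
178 hashes to 7; 7,8 taken => place at 9.
794 hashes to 7; 7,8,9 taken => place at 10.
742 hashes to 6; slot 6 is free => place at 6.
Table: [∅, ∅, ∅, ∅, ∅, ∅, 742, 618, 134, 178, 794]
Lookup 271: h=9, probe 9,10,0 → slot 0 empty, not found.

3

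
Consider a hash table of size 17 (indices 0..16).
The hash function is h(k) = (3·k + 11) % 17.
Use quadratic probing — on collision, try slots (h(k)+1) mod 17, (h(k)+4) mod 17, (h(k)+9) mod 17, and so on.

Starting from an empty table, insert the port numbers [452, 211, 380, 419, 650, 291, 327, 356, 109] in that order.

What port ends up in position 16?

109

452: h=7 → slot 7
211: h=15 → slot 15
380: h=12 → slot 12
419: h=10 → slot 10
650: h=6 → slot 6
291: h=0 → slot 0
327: h=6, probe 6,7,10,15,5 → slot 5
356: h=8 → slot 8
109: h=15, probe 15,16 → slot 16
Table: [291, ∅, ∅, ∅, ∅, 327, 650, 452, 356, ∅, 419, ∅, 380, ∅, ∅, 211, 109]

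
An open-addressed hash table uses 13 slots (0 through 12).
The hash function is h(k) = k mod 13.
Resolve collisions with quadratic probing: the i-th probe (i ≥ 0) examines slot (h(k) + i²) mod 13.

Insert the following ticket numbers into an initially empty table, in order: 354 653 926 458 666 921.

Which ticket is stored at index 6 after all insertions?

666

354 hashes to 3; slot 3 is free -> place at 3.
653 hashes to 3; 3 taken -> place at 4.
926 hashes to 3; 3,4 taken -> place at 7.
458 hashes to 3; 3,4,7 taken -> place at 12.
666 hashes to 3; 3,4,7,12 taken -> place at 6.
921 hashes to 11; slot 11 is free -> place at 11.
Table: [_, _, _, 354, 653, _, 666, 926, _, _, _, 921, 458]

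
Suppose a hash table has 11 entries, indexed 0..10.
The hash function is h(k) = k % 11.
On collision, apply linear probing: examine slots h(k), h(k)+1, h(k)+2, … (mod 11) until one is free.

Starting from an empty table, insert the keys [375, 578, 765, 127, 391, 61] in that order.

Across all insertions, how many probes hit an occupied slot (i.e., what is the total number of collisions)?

375 hashes to 1; slot 1 is free → place at 1.
578 hashes to 6; slot 6 is free → place at 6.
765 hashes to 6; 6 taken → place at 7.
127 hashes to 6; 6,7 taken → place at 8.
391 hashes to 6; 6,7,8 taken → place at 9.
61 hashes to 6; 6,7,8,9 taken → place at 10.
Table: [., 375, ., ., ., ., 578, 765, 127, 391, 61]

10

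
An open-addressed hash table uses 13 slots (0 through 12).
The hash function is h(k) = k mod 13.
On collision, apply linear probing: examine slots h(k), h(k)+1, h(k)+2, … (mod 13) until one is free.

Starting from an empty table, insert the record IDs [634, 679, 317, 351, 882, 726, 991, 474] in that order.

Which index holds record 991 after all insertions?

Insert 634: h=10, slot 10 empty => index 10.
Insert 679: h=3, slot 3 empty => index 3.
Insert 317: h=5, slot 5 empty => index 5.
Insert 351: h=0, slot 0 empty => index 0.
Insert 882: h=11, slot 11 empty => index 11.
Insert 726: h=11, slot 11 occupied => index 12.
Insert 991: h=3, slot 3 occupied => index 4.
Insert 474: h=6, slot 6 empty => index 6.
Table: [351, -, -, 679, 991, 317, 474, -, -, -, 634, 882, 726]

4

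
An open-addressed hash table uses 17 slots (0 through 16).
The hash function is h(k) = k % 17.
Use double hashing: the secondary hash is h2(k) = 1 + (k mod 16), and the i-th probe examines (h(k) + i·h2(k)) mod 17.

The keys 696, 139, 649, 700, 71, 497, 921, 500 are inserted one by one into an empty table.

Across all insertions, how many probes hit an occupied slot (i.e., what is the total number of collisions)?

6

696: h=16 → slot 16
139: h=3 → slot 3
649: h=3, h2=10, probe 3,13 → slot 13
700: h=3, h2=13, probe 3,16,12 → slot 12
71: h=3, h2=8, probe 3,11 → slot 11
497: h=4 → slot 4
921: h=3, h2=10, probe 3,13,6 → slot 6
500: h=7 → slot 7
Table: [_, _, _, 139, 497, _, 921, 500, _, _, _, 71, 700, 649, _, _, 696]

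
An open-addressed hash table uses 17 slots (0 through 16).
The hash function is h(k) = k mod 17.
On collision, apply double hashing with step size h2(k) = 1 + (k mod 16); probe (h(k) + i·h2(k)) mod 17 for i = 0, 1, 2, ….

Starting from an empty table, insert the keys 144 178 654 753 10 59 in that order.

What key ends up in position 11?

178

Insert 144: h=8, slot 8 empty => index 8.
Insert 178: h=8, h2=3, slot 8 occupied => index 11.
Insert 654: h=8, h2=15, slot 8 occupied => index 6.
Insert 753: h=5, slot 5 empty => index 5.
Insert 10: h=10, slot 10 empty => index 10.
Insert 59: h=8, h2=12, slot 8 occupied => index 3.
Table: [∅, ∅, ∅, 59, ∅, 753, 654, ∅, 144, ∅, 10, 178, ∅, ∅, ∅, ∅, ∅]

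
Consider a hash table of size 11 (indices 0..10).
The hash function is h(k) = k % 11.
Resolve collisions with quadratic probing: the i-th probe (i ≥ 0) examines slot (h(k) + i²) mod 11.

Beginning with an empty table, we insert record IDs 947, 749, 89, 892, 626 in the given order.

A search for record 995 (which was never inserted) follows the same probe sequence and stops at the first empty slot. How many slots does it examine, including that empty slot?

947: h=1 → slot 1
749: h=1, probe 1,2 → slot 2
89: h=1, probe 1,2,5 → slot 5
892: h=1, probe 1,2,5,10 → slot 10
626: h=10, probe 10,0 → slot 0
Table: [626, 947, 749, -, -, 89, -, -, -, -, 892]
Lookup 995: h=5, probe 5,6 → slot 6 empty, not found.

2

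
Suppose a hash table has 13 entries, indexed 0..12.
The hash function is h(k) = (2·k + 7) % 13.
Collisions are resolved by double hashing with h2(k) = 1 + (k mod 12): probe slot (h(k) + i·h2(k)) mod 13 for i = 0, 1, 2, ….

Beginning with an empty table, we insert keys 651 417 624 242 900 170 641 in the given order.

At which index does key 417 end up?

Insert 651: h=9, slot 9 empty => index 9.
Insert 417: h=9, h2=10, slot 9 occupied => index 6.
Insert 624: h=7, slot 7 empty => index 7.
Insert 242: h=10, slot 10 empty => index 10.
Insert 900: h=0, slot 0 empty => index 0.
Insert 170: h=9, h2=3, slot 9 occupied => index 12.
Insert 641: h=2, slot 2 empty => index 2.
Table: [900, ., 641, ., ., ., 417, 624, ., 651, 242, ., 170]

6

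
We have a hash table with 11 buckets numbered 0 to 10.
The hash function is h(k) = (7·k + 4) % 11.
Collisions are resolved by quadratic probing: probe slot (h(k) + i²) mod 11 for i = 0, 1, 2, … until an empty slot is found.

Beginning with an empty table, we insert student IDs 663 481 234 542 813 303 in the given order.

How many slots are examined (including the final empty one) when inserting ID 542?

3

663: h=3 => slot 3
481: h=5 => slot 5
234: h=3, probe 3,4 => slot 4
542: h=3, probe 3,4,7 => slot 7
813: h=8 => slot 8
303: h=2 => slot 2
Table: [-, -, 303, 663, 234, 481, -, 542, 813, -, -]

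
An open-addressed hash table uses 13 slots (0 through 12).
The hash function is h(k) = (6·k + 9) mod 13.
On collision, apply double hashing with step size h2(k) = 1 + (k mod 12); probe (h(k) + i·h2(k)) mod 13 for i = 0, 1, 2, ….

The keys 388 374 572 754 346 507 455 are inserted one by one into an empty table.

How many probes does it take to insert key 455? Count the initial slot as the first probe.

2

388 hashes to 10; slot 10 is free -> place at 10.
374 hashes to 4; slot 4 is free -> place at 4.
572 hashes to 9; slot 9 is free -> place at 9.
754 hashes to 9, h2=11; 9 taken -> place at 7.
346 hashes to 5; slot 5 is free -> place at 5.
507 hashes to 9, h2=4; 9 taken -> place at 0.
455 hashes to 9, h2=12; 9 taken -> place at 8.
Table: [507, —, —, —, 374, 346, —, 754, 455, 572, 388, —, —]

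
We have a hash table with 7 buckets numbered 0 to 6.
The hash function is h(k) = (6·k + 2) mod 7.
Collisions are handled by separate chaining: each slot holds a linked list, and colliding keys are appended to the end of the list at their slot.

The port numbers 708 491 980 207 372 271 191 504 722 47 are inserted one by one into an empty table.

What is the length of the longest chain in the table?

4

708 -> bucket 1
491 -> bucket 1 (collision)
980 -> bucket 2
207 -> bucket 5
372 -> bucket 1 (collision)
271 -> bucket 4
191 -> bucket 0
504 -> bucket 2 (collision)
722 -> bucket 1 (collision)
47 -> bucket 4 (collision)
Final buckets:
0: 191
1: 708 -> 491 -> 372 -> 722
2: 980 -> 504
3: -
4: 271 -> 47
5: 207
6: -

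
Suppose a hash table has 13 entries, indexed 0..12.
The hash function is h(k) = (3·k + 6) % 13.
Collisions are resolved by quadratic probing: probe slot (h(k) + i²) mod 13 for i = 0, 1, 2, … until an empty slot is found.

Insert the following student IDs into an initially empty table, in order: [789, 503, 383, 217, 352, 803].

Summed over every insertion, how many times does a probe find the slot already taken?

Insert 789: h=7, slot 7 empty → index 7.
Insert 503: h=7, slot 7 occupied → index 8.
Insert 383: h=11, slot 11 empty → index 11.
Insert 217: h=7, slots 7,8,11 occupied → index 3.
Insert 352: h=9, slot 9 empty → index 9.
Insert 803: h=10, slot 10 empty → index 10.
Table: [-, -, -, 217, -, -, -, 789, 503, 352, 803, 383, -]

4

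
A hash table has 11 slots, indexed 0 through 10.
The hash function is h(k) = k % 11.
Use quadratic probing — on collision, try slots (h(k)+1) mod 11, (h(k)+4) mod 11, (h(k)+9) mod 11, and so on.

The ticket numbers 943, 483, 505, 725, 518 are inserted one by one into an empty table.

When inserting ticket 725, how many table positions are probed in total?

3

943: h=8 -> slot 8
483: h=10 -> slot 10
505: h=10, probe 10,0 -> slot 0
725: h=10, probe 10,0,3 -> slot 3
518: h=1 -> slot 1
Table: [505, 518, ∅, 725, ∅, ∅, ∅, ∅, 943, ∅, 483]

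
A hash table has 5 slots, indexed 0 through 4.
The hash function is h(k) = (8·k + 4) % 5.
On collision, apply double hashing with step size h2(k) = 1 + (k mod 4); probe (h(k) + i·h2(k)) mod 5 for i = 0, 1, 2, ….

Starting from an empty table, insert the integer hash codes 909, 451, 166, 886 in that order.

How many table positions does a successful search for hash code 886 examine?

909 hashes to 1; slot 1 is free → place at 1.
451 hashes to 2; slot 2 is free → place at 2.
166 hashes to 2, h2=3; 2 taken → place at 0.
886 hashes to 2, h2=3; 2,0 taken → place at 3.
Table: [166, 909, 451, 886, .]
Lookup 886: h=2, h2=3, probe 2,0,3 → found at 3.

3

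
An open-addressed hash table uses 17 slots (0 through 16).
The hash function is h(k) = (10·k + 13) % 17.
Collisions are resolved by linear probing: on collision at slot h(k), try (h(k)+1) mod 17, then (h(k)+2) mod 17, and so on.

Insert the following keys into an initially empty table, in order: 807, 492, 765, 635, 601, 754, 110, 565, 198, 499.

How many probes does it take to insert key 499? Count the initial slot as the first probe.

807: h=8 → slot 8
492: h=3 → slot 3
765: h=13 → slot 13
635: h=5 → slot 5
601: h=5, probe 5,6 → slot 6
754: h=5, probe 5,6,7 → slot 7
110: h=8, probe 8,9 → slot 9
565: h=2 → slot 2
198: h=4 → slot 4
499: h=5, probe 5,6,7,8,9,10 → slot 10
Table: [—, —, 565, 492, 198, 635, 601, 754, 807, 110, 499, —, —, 765, —, —, —]

6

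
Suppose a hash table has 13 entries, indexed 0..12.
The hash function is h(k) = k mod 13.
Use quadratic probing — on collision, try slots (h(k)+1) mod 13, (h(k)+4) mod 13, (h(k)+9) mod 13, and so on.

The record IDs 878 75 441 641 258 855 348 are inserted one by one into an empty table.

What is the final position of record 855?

1

878 hashes to 7; slot 7 is free → place at 7.
75 hashes to 10; slot 10 is free → place at 10.
441 hashes to 12; slot 12 is free → place at 12.
641 hashes to 4; slot 4 is free → place at 4.
258 hashes to 11; slot 11 is free → place at 11.
855 hashes to 10; 10,11 taken → place at 1.
348 hashes to 10; 10,11,1 taken → place at 6.
Table: [-, 855, -, -, 641, -, 348, 878, -, -, 75, 258, 441]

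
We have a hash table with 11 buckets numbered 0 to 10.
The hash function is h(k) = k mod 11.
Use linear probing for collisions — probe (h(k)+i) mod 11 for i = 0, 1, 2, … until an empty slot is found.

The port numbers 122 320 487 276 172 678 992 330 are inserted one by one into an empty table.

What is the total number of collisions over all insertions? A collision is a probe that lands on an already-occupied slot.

8

122: h=1 => slot 1
320: h=1, probe 1,2 => slot 2
487: h=3 => slot 3
276: h=1, probe 1,2,3,4 => slot 4
172: h=7 => slot 7
678: h=7, probe 7,8 => slot 8
992: h=2, probe 2,3,4,5 => slot 5
330: h=0 => slot 0
Table: [330, 122, 320, 487, 276, 992, ∅, 172, 678, ∅, ∅]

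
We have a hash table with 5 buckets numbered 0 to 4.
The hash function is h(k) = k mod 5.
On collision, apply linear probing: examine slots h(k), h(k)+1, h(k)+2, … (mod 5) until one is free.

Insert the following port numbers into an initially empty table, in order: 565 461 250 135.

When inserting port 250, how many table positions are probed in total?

3

Insert 565: h=0, slot 0 empty → index 0.
Insert 461: h=1, slot 1 empty → index 1.
Insert 250: h=0, slots 0,1 occupied → index 2.
Insert 135: h=0, slots 0,1,2 occupied → index 3.
Table: [565, 461, 250, 135, —]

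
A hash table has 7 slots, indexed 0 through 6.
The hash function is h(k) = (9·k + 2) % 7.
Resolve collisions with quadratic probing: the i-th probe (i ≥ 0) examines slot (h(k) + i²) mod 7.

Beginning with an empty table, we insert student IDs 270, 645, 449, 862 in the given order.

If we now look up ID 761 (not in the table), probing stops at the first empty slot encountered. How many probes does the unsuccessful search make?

Insert 270: h=3, slot 3 empty => index 3.
Insert 645: h=4, slot 4 empty => index 4.
Insert 449: h=4, slot 4 occupied => index 5.
Insert 862: h=4, slots 4,5 occupied => index 1.
Table: [-, 862, -, 270, 645, 449, -]
Lookup 761: h=5, probe 5,6 → slot 6 empty, not found.

2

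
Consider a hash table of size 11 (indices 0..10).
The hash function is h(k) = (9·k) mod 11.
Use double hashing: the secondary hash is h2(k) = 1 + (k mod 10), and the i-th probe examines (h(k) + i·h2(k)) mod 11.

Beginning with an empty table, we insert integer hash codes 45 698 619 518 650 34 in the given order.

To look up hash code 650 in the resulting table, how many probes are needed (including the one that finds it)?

45 hashes to 9; slot 9 is free → place at 9.
698 hashes to 1; slot 1 is free → place at 1.
619 hashes to 5; slot 5 is free → place at 5.
518 hashes to 9, h2=9; 9 taken → place at 7.
650 hashes to 9, h2=1; 9 taken → place at 10.
34 hashes to 9, h2=5; 9 taken → place at 3.
Table: [∅, 698, ∅, 34, ∅, 619, ∅, 518, ∅, 45, 650]
Lookup 650: h=9, h2=1, probe 9,10 → found at 10.

2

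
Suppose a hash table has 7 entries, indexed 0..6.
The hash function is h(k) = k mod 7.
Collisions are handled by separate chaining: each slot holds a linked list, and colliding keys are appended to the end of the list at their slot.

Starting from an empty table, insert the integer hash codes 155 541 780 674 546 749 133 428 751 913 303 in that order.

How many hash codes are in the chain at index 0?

Insert 155: h=1, bucket 1 empty → new chain.
Insert 541: h=2, bucket 2 empty → new chain.
Insert 780: h=3, bucket 3 empty → new chain.
Insert 674: h=2, bucket 2 nonempty → append to chain.
Insert 546: h=0, bucket 0 empty → new chain.
Insert 749: h=0, bucket 0 nonempty → append to chain.
Insert 133: h=0, bucket 0 nonempty → append to chain.
Insert 428: h=1, bucket 1 nonempty → append to chain.
Insert 751: h=2, bucket 2 nonempty → append to chain.
Insert 913: h=3, bucket 3 nonempty → append to chain.
Insert 303: h=2, bucket 2 nonempty → append to chain.
Final buckets:
0: 546 -> 749 -> 133
1: 155 -> 428
2: 541 -> 674 -> 751 -> 303
3: 780 -> 913
4: -
5: -
6: -

3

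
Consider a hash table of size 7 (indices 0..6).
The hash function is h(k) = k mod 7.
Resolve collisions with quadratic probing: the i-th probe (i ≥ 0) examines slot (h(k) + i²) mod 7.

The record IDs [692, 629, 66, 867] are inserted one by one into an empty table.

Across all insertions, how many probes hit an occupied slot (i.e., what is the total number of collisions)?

692 hashes to 6; slot 6 is free => place at 6.
629 hashes to 6; 6 taken => place at 0.
66 hashes to 3; slot 3 is free => place at 3.
867 hashes to 6; 6,0,3 taken => place at 1.
Table: [629, 867, —, 66, —, —, 692]

4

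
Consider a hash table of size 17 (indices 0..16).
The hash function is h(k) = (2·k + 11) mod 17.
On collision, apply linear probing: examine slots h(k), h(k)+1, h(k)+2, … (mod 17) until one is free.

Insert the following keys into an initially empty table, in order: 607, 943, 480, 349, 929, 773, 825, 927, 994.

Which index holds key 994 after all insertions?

15

Insert 607: h=1, slot 1 empty → index 1.
Insert 943: h=10, slot 10 empty → index 10.
Insert 480: h=2, slot 2 empty → index 2.
Insert 349: h=12, slot 12 empty → index 12.
Insert 929: h=16, slot 16 empty → index 16.
Insert 773: h=10, slot 10 occupied → index 11.
Insert 825: h=12, slot 12 occupied → index 13.
Insert 927: h=12, slots 12,13 occupied → index 14.
Insert 994: h=10, slots 10,11,12,13,14 occupied → index 15.
Table: [∅, 607, 480, ∅, ∅, ∅, ∅, ∅, ∅, ∅, 943, 773, 349, 825, 927, 994, 929]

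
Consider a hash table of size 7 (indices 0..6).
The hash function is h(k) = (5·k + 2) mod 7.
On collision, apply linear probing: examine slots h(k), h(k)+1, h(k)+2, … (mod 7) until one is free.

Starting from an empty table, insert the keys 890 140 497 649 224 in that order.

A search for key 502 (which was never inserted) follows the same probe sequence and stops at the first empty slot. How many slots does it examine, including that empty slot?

3

890 hashes to 0; slot 0 is free => place at 0.
140 hashes to 2; slot 2 is free => place at 2.
497 hashes to 2; 2 taken => place at 3.
649 hashes to 6; slot 6 is free => place at 6.
224 hashes to 2; 2,3 taken => place at 4.
Table: [890, -, 140, 497, 224, -, 649]
Lookup 502: h=6, probe 6,0,1 → slot 1 empty, not found.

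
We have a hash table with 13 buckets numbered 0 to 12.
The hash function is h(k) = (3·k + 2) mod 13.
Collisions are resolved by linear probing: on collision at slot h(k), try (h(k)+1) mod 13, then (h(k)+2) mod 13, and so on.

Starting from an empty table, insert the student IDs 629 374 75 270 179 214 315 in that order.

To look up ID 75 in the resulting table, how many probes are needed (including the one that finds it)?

Insert 629: h=4, slot 4 empty -> index 4.
Insert 374: h=6, slot 6 empty -> index 6.
Insert 75: h=6, slot 6 occupied -> index 7.
Insert 270: h=6, slots 6,7 occupied -> index 8.
Insert 179: h=6, slots 6,7,8 occupied -> index 9.
Insert 214: h=7, slots 7,8,9 occupied -> index 10.
Insert 315: h=11, slot 11 empty -> index 11.
Table: [∅, ∅, ∅, ∅, 629, ∅, 374, 75, 270, 179, 214, 315, ∅]
Lookup 75: h=6, probe 6,7 → found at 7.

2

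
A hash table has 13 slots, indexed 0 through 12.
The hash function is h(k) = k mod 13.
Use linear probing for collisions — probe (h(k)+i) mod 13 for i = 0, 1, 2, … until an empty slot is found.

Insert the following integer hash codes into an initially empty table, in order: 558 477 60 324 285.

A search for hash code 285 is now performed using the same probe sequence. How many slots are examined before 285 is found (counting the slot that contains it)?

3

558 hashes to 12; slot 12 is free => place at 12.
477 hashes to 9; slot 9 is free => place at 9.
60 hashes to 8; slot 8 is free => place at 8.
324 hashes to 12; 12 taken => place at 0.
285 hashes to 12; 12,0 taken => place at 1.
Table: [324, 285, _, _, _, _, _, _, 60, 477, _, _, 558]
Lookup 285: h=12, probe 12,0,1 → found at 1.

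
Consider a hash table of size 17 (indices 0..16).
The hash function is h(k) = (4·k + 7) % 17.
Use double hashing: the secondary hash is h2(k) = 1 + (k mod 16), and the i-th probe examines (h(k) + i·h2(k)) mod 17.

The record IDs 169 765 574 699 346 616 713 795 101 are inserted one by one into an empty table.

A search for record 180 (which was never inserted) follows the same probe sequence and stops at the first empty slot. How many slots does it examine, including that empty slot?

2

169: h=3 → slot 3
765: h=7 → slot 7
574: h=8 → slot 8
699: h=15 → slot 15
346: h=14 → slot 14
616: h=6 → slot 6
713: h=3, h2=10, probe 3,13 → slot 13
795: h=8, h2=12, probe 8,3,15,10 → slot 10
101: h=3, h2=6, probe 3,9 → slot 9
Table: [—, —, —, 169, —, —, 616, 765, 574, 101, 795, —, —, 713, 346, 699, —]
Lookup 180: h=13, h2=5, probe 13,1 → slot 1 empty, not found.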